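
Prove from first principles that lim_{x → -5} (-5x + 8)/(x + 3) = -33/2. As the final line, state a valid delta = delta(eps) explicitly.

Suppose eps > 0. We want delta > 0 with 0 < |x + 5| < delta ⇒ |(-5x + 8)/(x + 3) + 33/2| < eps.
Combining over a common denominator, (-5x + 8)/(x + 3) + 33/2 = [(-5x + 8)·(-2) − 33·(x + 3)] / [(-2)·(x + 3)] = -23(x + 5) / ((-2)(x + 3)).
So |(-5x + 8)/(x + 3) + 33/2| = 23|x + 5| / (2·|x + 3|).
Restrict delta ≤ 1. Then |x + 5| < 1 gives |x + 3| = |(x + 5) + (-2)| ≥ 2 − 1 = 1.
Hence |(-5x + 8)/(x + 3) + 33/2| < 23|x + 5|/(2·1) = (23/2)|x + 5|, which is < eps once |x + 5| < (2/23)eps.
Take delta = min(1, (2/23)eps). Then 0 < |x + 5| < delta forces both bounds, so |(-5x + 8)/(x + 3) + 33/2| < eps.

delta = min(1, (2/23)eps)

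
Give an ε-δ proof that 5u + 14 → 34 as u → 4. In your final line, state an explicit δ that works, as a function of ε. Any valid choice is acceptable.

δ = ε/5

Fix ε > 0. We need δ > 0 so that 0 < |u − 4| < δ implies |(5u + 14) − 34| < ε.
|(5u + 14) − 34| = |5u - 20| = 5|u − 4|.
Thus it suffices that |u − 4| < ε/5.
Take δ = ε/5. If 0 < |u − 4| < δ then |(5u + 14) − 34| = 5|u − 4| < 5·(ε/5) = ε.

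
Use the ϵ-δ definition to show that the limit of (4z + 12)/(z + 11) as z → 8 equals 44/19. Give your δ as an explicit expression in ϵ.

Fix ϵ > 0. We want δ > 0 with 0 < |z − 8| < δ ⇒ |(4z + 12)/(z + 11) − (44/19)| < ϵ.
Combining over a common denominator, (4z + 12)/(z + 11) − (44/19) = [(4z + 12)·19 − 44·(z + 11)] / [19·(z + 11)] = 32(z − 8) / (19(z + 11)).
So |(4z + 12)/(z + 11) − (44/19)| = 32|z − 8| / (19·|z + 11|).
Require δ ≤ 19/2, so |z + 11| ≥ |19| − |z − 8| > 19 − 19/2 = 19/2.
Hence |(4z + 12)/(z + 11) − (44/19)| < 32|z − 8|/(19·(19/2)) = (64/361)|z − 8|, which is < ϵ once |z − 8| < (361/64)ϵ.
Take δ = min(19/2, (361/64)ϵ). Then 0 < |z − 8| < δ forces both bounds, so |(4z + 12)/(z + 11) − (44/19)| < ϵ.

δ = min(19/2, (361/64)ϵ)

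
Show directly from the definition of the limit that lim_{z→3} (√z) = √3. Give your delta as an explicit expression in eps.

Fix eps > 0. We want delta > 0 such that 0 < |z − 3| < delta implies |√z − √3| < eps.
Rationalise: √z − √3 = (z − 3)/(√z + √3), so |√z − √3| = |z − 3|/(√z + √3).
Restrict delta ≤ 3 so that |z − 3| < 3 forces z > 0, and then √z + √3 > √3.
Hence |√z − √3| < |z − 3|/√3, which is < eps once |z − 3| < √3·eps.
Take delta = min(3, √3·eps). If 0 < |z − 3| < delta then z > 0 and |√z − √3| < |z − 3|/√3 < eps.

delta = min(3, √3·eps)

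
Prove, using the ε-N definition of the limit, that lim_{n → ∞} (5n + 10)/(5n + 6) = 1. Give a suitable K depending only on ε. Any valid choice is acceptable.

Fix ε > 0. For n ≥ 1, |(5n + 10)/(5n + 6) − 1| = |20|/(5(5n + 6)) = 20/(5(5n + 6)).
Since 5n + 6 ≥ 5n for n ≥ 1, this is ≤ 20/(5·5n) = (4/5)/n.
So |(5n + 10)/(5n + 6) − 1| < ε whenever n > (4/5)/ε.
Take K = (4/5)/ε. If n > K then |(5n + 10)/(5n + 6) − 1| ≤ (4/5)/n < ε.

K = (4/5)/ε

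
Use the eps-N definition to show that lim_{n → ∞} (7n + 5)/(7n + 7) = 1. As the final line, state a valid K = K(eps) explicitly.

K = (2/7)/eps

Let eps > 0 be given. For n ≥ 1, |(7n + 5)/(7n + 7) − 1| = |-14|/(7(7n + 7)) = 14/(7(7n + 7)).
Since 7n + 7 ≥ 7n for n ≥ 1, this is ≤ 14/(7·7n) = (2/7)/n.
So |(7n + 5)/(7n + 7) − 1| < eps whenever n > (2/7)/eps.
Take K = (2/7)/eps. If n > K then |(7n + 5)/(7n + 7) − 1| ≤ (2/7)/n < eps.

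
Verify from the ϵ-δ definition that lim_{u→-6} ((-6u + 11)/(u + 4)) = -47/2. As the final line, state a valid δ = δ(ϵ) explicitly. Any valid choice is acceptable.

δ = min(1, (2/35)ϵ)

Let ϵ > 0. We want δ > 0 with 0 < |u + 6| < δ ⇒ |(-6u + 11)/(u + 4) + 47/2| < ϵ.
Combining over a common denominator, (-6u + 11)/(u + 4) + 47/2 = [(-6u + 11)·(-2) − 47·(u + 4)] / [(-2)·(u + 4)] = -35(u + 6) / ((-2)(u + 4)).
So |(-6u + 11)/(u + 4) + 47/2| = 35|u + 6| / (2·|u + 4|).
Require δ ≤ 1, so |u + 4| ≥ |-2| − |u + 6| > 2 − 1 = 1.
Hence |(-6u + 11)/(u + 4) + 47/2| < 35|u + 6|/(2·1) = (35/2)|u + 6|, which is < ϵ once |u + 6| < (2/35)ϵ.
Take δ = min(1, (2/35)ϵ). Then 0 < |u + 6| < δ forces both bounds, so |(-6u + 11)/(u + 4) + 47/2| < ϵ.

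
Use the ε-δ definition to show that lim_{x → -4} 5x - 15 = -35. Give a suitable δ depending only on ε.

Let ε > 0 be given. We need δ > 0 so that 0 < |x + 4| < δ implies |(5x - 15) + 35| < ε.
|(5x - 15) + 35| = |5x + 20| = 5|x + 4|.
So 5|x + 4| < ε exactly when |x + 4| < ε/5.
Choosing δ = ε/5 gives |(5x - 15) + 35| = 5|x + 4| < ε whenever |x + 4| < δ.

δ = ε/5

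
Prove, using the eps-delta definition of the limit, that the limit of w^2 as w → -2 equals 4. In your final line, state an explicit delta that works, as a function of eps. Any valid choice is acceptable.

Suppose eps > 0. We seek delta > 0 with 0 < |w + 2| < delta ⇒ |w^2 − 4| < eps.
Factor: w^2 − 4 = (w + 2)(w - 2), so |w^2 − 4| = |w + 2|·|w - 2|.
Impose delta ≤ 1 so that |w| < 3; then |w - 2| ≤ 5.
Hence |w^2 − 4| ≤ 5|w + 2|, which is < eps once |w + 2| < eps/5.
Take delta = min(1, eps/5). If 0 < |w + 2| < delta then both bounds hold and |w^2 − 4| ≤ 5|w + 2| < 5·(eps/5) = eps.

delta = min(1, eps/5)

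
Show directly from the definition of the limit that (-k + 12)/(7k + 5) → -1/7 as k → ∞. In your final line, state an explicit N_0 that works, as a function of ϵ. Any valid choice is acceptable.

Let ϵ > 0 be given. For k ≥ 1, |(-k + 12)/(7k + 5) + 1/7| = |89|/(7(7k + 5)) = 89/(7(7k + 5)).
Since 7k + 5 ≥ 7k for k ≥ 1, this is ≤ 89/(7·7k) = (89/49)/k.
So |(-k + 12)/(7k + 5) + 1/7| < ϵ whenever k > (89/49)/ϵ.
Take N_0 = (89/49)/ϵ. If k > N_0 then |(-k + 12)/(7k + 5) + 1/7| ≤ (89/49)/k < ϵ.

N_0 = (89/49)/ϵ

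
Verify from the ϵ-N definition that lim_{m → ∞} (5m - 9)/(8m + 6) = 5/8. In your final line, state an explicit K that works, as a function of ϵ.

Let ϵ > 0. For m ≥ 1, |(5m - 9)/(8m + 6) − (5/8)| = |-102|/(8(8m + 6)) = 102/(8(8m + 6)).
Since 8m + 6 ≥ 8m for m ≥ 1, this is ≤ 102/(8·8m) = (51/32)/m.
So |(5m - 9)/(8m + 6) − (5/8)| < ϵ whenever m > (51/32)/ϵ.
Take K = (51/32)/ϵ. If m > K then |(5m - 9)/(8m + 6) − (5/8)| ≤ (51/32)/m < ϵ.

K = (51/32)/ϵ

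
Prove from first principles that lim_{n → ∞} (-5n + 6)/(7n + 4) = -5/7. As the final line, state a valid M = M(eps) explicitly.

M = (62/49)/eps

Fix eps > 0. For n ≥ 1, |(-5n + 6)/(7n + 4) + 5/7| = |62|/(7(7n + 4)) = 62/(7(7n + 4)).
Since 7n + 4 ≥ 7n for n ≥ 1, this is ≤ 62/(7·7n) = (62/49)/n.
So |(-5n + 6)/(7n + 4) + 5/7| < eps whenever n > (62/49)/eps.
Take M = (62/49)/eps. If n > M then |(-5n + 6)/(7n + 4) + 5/7| ≤ (62/49)/n < eps.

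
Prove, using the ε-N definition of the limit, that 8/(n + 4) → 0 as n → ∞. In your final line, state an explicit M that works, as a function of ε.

M = 8/ε

Fix ε > 0. For n ≥ 1, |8/(n + 4) − 0| = 8/(n + 4) ≤ 8/n.
We need 8/n < ε, i.e. n > 8/ε.
Take M = 8/ε. If n > M then |8/(n + 4)| ≤ 8/n < ε.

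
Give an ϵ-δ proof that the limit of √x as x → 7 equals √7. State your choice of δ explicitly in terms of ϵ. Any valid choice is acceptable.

Fix ϵ > 0. We want δ > 0 such that 0 < |x − 7| < δ implies |√x − √7| < ϵ.
Multiplying by the conjugate, |√x − √7| = |x − 7|/(√x + √7).
Restrict δ ≤ 7 so that |x − 7| < 7 forces x > 0, and then √x + √7 > √7.
Hence |√x − √7| < |x − 7|/√7, which is < ϵ once |x − 7| < √7·ϵ.
Take δ = min(7, √7·ϵ). If 0 < |x − 7| < δ then x > 0 and |√x − √7| < |x − 7|/√7 < ϵ.

δ = min(7, √7·ϵ)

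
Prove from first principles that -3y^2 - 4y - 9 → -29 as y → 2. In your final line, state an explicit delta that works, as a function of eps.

Let eps > 0 be given. We want delta > 0 such that 0 < |y − 2| < delta implies |(-3y^2 - 4y - 9) + 29| < eps.
(-3y^2 - 4y - 9) + 29 = -3y^2 - 4y + 20 = (y − 2)(-3y - 10).
So |(-3y^2 - 4y - 9) + 29| = |y − 2|·|-3y - 10|.
Assume first that |y − 2| < 2, so |y| < 4. Then |-3y - 10| ≤ 3·4 + 10 = 22.
Hence |(-3y^2 - 4y - 9) + 29| ≤ 22|y − 2| < eps provided |y − 2| < eps/22.
Take delta = min(2, eps/22). Then 0 < |y − 2| < delta gives both |y − 2| < 2 and |y − 2| < eps/22, so |(-3y^2 - 4y - 9) + 29| < eps.

delta = min(2, eps/22)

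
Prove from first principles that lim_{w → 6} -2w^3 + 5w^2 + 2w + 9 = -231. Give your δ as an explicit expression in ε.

δ = min(1, ε/187)

Suppose ε > 0. We want δ > 0 such that 0 < |w − 6| < δ implies |(-2w^3 + 5w^2 + 2w + 9) + 231| < ε.
(-2w^3 + 5w^2 + 2w + 9) + 231 = -2w^3 + 5w^2 + 2w + 240 = (w − 6)(-2w^2 - 7w - 40).
So |(-2w^3 + 5w^2 + 2w + 9) + 231| = |w − 6|·|-2w^2 - 7w - 40|.
Assume first that |w − 6| < 1, so |w| < 7. Then |-2w^2 - 7w - 40| ≤ 2·7^2 + 7·7 + 40 = 187.
Hence |(-2w^3 + 5w^2 + 2w + 9) + 231| ≤ 187|w − 6| < ε provided |w − 6| < ε/187.
Choosing δ = min(1, ε/187) ensures both conditions, hence |(-2w^3 + 5w^2 + 2w + 9) + 231| < ε.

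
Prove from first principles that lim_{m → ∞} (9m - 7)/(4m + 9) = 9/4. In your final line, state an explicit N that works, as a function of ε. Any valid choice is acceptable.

Let ε > 0 be given. For m ≥ 1, |(9m - 7)/(4m + 9) − (9/4)| = |-109|/(4(4m + 9)) = 109/(4(4m + 9)).
Since 4m + 9 ≥ 4m for m ≥ 1, this is ≤ 109/(4·4m) = (109/16)/m.
So |(9m - 7)/(4m + 9) − (9/4)| < ε whenever m > (109/16)/ε.
Take N = (109/16)/ε. If m > N then |(9m - 7)/(4m + 9) − (9/4)| ≤ (109/16)/m < ε.

N = (109/16)/ε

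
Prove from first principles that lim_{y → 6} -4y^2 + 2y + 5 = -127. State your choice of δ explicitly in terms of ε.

δ = min(1, ε/50)

Suppose ε > 0. We want δ > 0 such that 0 < |y − 6| < δ implies |(-4y^2 + 2y + 5) + 127| < ε.
(-4y^2 + 2y + 5) + 127 = -4y^2 + 2y + 132 = (y − 6)(-4y - 22).
So |(-4y^2 + 2y + 5) + 127| = |y − 6|·|-4y - 22|.
Require δ ≤ 1. Then |y − 6| < 1 gives |y| < 7, and by the triangle inequality |-4y - 22| ≤ 4·7 + 22 = 50.
Hence |(-4y^2 + 2y + 5) + 127| ≤ 50|y − 6| < ε provided |y − 6| < ε/50.
Choosing δ = min(1, ε/50) ensures both conditions, hence |(-4y^2 + 2y + 5) + 127| < ε.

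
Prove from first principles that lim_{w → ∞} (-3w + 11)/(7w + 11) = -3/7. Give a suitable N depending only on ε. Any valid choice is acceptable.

N = (110/49)/ε

Fix ε > 0. We seek N > 0 such that w > N implies |(-3w + 11)/(7w + 11) + 3/7| < ε.
(-3w + 11)/(7w + 11) + 3/7 = (7(-3w + 11) − (-3)(7w + 11)) / (7(7w + 11)) = 110/(7(7w + 11)).
For w > 0 we have 7w + 11 > 7w, so |(-3w + 11)/(7w + 11) + 3/7| = 110/(7(7w + 11)) < 110/(7·7w) = (110/49)/w.
Thus |(-3w + 11)/(7w + 11) + 3/7| < ε whenever w > (110/49)/ε.
Take N = (110/49)/ε. If w > N then |(-3w + 11)/(7w + 11) + 3/7| < (110/49)/w < ε.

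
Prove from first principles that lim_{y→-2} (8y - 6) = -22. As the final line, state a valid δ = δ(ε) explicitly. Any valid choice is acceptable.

δ = ε/8

Fix ε > 0. We need δ > 0 so that 0 < |y + 2| < δ implies |(8y - 6) + 22| < ε.
|(8y - 6) + 22| = |8y + 16| = 8|y + 2|.
So 8|y + 2| < ε exactly when |y + 2| < ε/8.
Choosing δ = ε/8 gives |(8y - 6) + 22| = 8|y + 2| < ε whenever |y + 2| < δ.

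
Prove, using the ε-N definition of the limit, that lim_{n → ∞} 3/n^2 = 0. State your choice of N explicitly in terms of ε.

Suppose ε > 0. For n ≥ 1, |3/n^2 − 0| = 3/n^2.
3/n^2 < ε ⇔ n^2 > 3/ε ⇔ n > (3/ε)^{1/2}.
Take N = (3/ε)^{1/2}. Then n > N implies 3/n^2 < ε.

N = (3/ε)^{1/2}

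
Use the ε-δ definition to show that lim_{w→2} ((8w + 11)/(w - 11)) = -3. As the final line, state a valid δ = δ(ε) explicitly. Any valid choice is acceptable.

δ = min(9/2, (9/22)ε)

Let ε > 0. We want δ > 0 with 0 < |w − 2| < δ ⇒ |(8w + 11)/(w - 11) + 3| < ε.
Combining over a common denominator, (8w + 11)/(w - 11) + 3 = [(8w + 11)·(-9) − 27·(w - 11)] / [(-9)·(w - 11)] = -99(w − 2) / ((-9)(w - 11)).
So |(8w + 11)/(w - 11) + 3| = 99|w − 2| / (9·|w − 11|).
Restrict δ ≤ 9/2. Then |w − 2| < 9/2 gives |w − 11| = |(w − 2) + (-9)| ≥ 9 − 9/2 = 9/2.
Hence |(8w + 11)/(w - 11) + 3| < 99|w − 2|/(9·(9/2)) = (22/9)|w − 2|, which is < ε once |w − 2| < (9/22)ε.
Take δ = min(9/2, (9/22)ε). Then 0 < |w − 2| < δ forces both bounds, so |(8w + 11)/(w - 11) + 3| < ε.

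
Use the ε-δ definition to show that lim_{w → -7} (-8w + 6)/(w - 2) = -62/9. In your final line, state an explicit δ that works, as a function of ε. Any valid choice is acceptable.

Suppose ε > 0. We want δ > 0 with 0 < |w + 7| < δ ⇒ |(-8w + 6)/(w - 2) + 62/9| < ε.
Combining over a common denominator, (-8w + 6)/(w - 2) + 62/9 = [(-8w + 6)·(-9) − 62·(w - 2)] / [(-9)·(w - 2)] = 10(w + 7) / ((-9)(w - 2)).
So |(-8w + 6)/(w - 2) + 62/9| = 10|w + 7| / (9·|w − 2|).
Restrict δ ≤ 9/2. Then |w + 7| < 9/2 gives |w − 2| = |(w + 7) + (-9)| ≥ 9 − 9/2 = 9/2.
Hence |(-8w + 6)/(w - 2) + 62/9| < 10|w + 7|/(9·(9/2)) = (20/81)|w + 7|, which is < ε once |w + 7| < (81/20)ε.
Take δ = min(9/2, (81/20)ε). Then 0 < |w + 7| < δ forces both bounds, so |(-8w + 6)/(w - 2) + 62/9| < ε.

δ = min(9/2, (81/20)ε)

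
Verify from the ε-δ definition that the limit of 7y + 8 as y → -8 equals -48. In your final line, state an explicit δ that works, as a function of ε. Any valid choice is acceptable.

Suppose ε > 0. We need δ > 0 so that 0 < |y + 8| < δ implies |(7y + 8) + 48| < ε.
Since (7y + 8) + 48 = 7(y + 8), we have |(7y + 8) + 48| = 7|y + 8|.
Thus it suffices that |y + 8| < ε/7.
Choosing δ = ε/7 gives |(7y + 8) + 48| = 7|y + 8| < ε whenever |y + 8| < δ.

δ = ε/7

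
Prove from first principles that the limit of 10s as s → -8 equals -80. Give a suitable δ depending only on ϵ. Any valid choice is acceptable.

δ = ϵ/10

Fix ϵ > 0. We need δ > 0 so that 0 < |s + 8| < δ implies |(10s) + 80| < ϵ.
|(10s) + 80| = |10s + 80| = 10|s + 8|.
Thus it suffices that |s + 8| < ϵ/10.
Take δ = ϵ/10. If 0 < |s + 8| < δ then |(10s) + 80| = 10|s + 8| < 10·(ϵ/10) = ϵ.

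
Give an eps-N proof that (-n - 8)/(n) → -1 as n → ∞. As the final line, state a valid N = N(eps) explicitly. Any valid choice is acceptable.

N = 8/eps

Let eps > 0. For n ≥ 1, |(-n - 8)/(n) + 1| = |-8|/((n)) = 8/((n)).
Since n ≥ n for n ≥ 1, this is ≤ 8/(n) = 8/n.
So |(-n - 8)/(n) + 1| < eps whenever n > 8/eps.
Take N = 8/eps. If n > N then |(-n - 8)/(n) + 1| ≤ 8/n < eps.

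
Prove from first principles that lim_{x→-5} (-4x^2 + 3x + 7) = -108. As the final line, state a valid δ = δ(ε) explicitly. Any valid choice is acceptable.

δ = min(1, ε/47)

Fix ε > 0. We want δ > 0 such that 0 < |x + 5| < δ implies |(-4x^2 + 3x + 7) + 108| < ε.
(-4x^2 + 3x + 7) + 108 = -4x^2 + 3x + 115 = (x + 5)(-4x + 23).
So |(-4x^2 + 3x + 7) + 108| = |x + 5|·|-4x + 23|.
Require δ ≤ 1. Then |x + 5| < 1 gives |x| < 6, and by the triangle inequality |-4x + 23| ≤ 4·6 + 23 = 47.
Hence |(-4x^2 + 3x + 7) + 108| ≤ 47|x + 5| < ε provided |x + 5| < ε/47.
Choosing δ = min(1, ε/47) ensures both conditions, hence |(-4x^2 + 3x + 7) + 108| < ε.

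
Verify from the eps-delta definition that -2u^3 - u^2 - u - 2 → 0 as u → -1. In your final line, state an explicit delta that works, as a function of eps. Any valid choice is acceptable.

Let eps > 0. We want delta > 0 such that 0 < |u + 1| < delta implies |(-2u^3 - u^2 - u - 2)| < eps.
(-2u^3 - u^2 - u - 2) = -2u^3 - u^2 - u - 2 = (u + 1)(-2u^2 + u - 2).
So |(-2u^3 - u^2 - u - 2)| = |u + 1|·|-2u^2 + u - 2|.
Require delta ≤ 1. Then |u + 1| < 1 gives |u| < 2, and by the triangle inequality |-2u^2 + u - 2| ≤ 2·2^2 + 2 + 2 = 12.
Hence |(-2u^3 - u^2 - u - 2)| ≤ 12|u + 1| < eps provided |u + 1| < eps/12.
Choosing delta = min(1, eps/12) ensures both conditions, hence |(-2u^3 - u^2 - u - 2)| < eps.

delta = min(1, eps/12)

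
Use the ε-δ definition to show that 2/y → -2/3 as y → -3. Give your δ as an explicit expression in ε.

δ = min(3/2, (9/4)ε)

Let ε > 0. We seek δ > 0 such that 0 < |y + 3| < δ implies |2/y + 2/3| < ε.
|2/y + 2/3| = 2·|-3 − y|/(3·|y|) = 2|y + 3|/(3|y|).
Restrict δ ≤ 3/2. Then |y + 3| < 3/2 gives |y| > 3/2, so 3|y| > 9/2.
Then |2/y + 2/3| < 2|y + 3|/(9/2), which is < ε when |y + 3| < (9/4)ε.
Take δ = min(3/2, (9/4)ε). Then 0 < |y + 3| < δ gives both |y + 3| < 3/2 and |y + 3| < (9/4)ε, so |2/y + 2/3| < ε.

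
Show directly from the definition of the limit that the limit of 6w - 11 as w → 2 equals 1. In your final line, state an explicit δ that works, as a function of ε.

Let ε > 0 be given. We need δ > 0 so that 0 < |w − 2| < δ implies |(6w - 11) − 1| < ε.
|(6w - 11) − 1| = |6w - 12| = 6|w − 2|.
Thus it suffices that |w − 2| < ε/6.
Take δ = ε/6. If 0 < |w − 2| < δ then |(6w - 11) − 1| = 6|w − 2| < 6·(ε/6) = ε.

δ = ε/6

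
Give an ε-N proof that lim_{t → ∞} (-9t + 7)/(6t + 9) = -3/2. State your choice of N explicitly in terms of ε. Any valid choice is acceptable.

Fix ε > 0. We seek N > 0 such that t > N implies |(-9t + 7)/(6t + 9) + 3/2| < ε.
(-9t + 7)/(6t + 9) + 3/2 = (6(-9t + 7) − (-9)(6t + 9)) / (6(6t + 9)) = 123/(6(6t + 9)).
For t > 0 we have 6t + 9 > 6t, so |(-9t + 7)/(6t + 9) + 3/2| = 123/(6(6t + 9)) < 123/(6·6t) = (41/12)/t.
Thus |(-9t + 7)/(6t + 9) + 3/2| < ε whenever t > (41/12)/ε.
Take N = (41/12)/ε. If t > N then |(-9t + 7)/(6t + 9) + 3/2| < (41/12)/t < ε.

N = (41/12)/ε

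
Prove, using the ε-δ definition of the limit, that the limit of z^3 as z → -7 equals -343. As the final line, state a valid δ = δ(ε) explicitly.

Let ε > 0. We seek δ > 0 with 0 < |z + 7| < δ ⇒ |z^3 + 343| < ε.
Factor: z^3 + 343 = (z + 7)(z^2 - 7z + 49), so |z^3 + 343| = |z + 7|·|z^2 - 7z + 49|.
Impose δ ≤ 1 so that |z| < 8; then |z^2 - 7z + 49| ≤ 169.
Hence |z^3 + 343| ≤ 169|z + 7|, which is < ε once |z + 7| < ε/169.
Take δ = min(1, ε/169). If 0 < |z + 7| < δ then both bounds hold and |z^3 + 343| ≤ 169|z + 7| < 169·(ε/169) = ε.

δ = min(1, ε/169)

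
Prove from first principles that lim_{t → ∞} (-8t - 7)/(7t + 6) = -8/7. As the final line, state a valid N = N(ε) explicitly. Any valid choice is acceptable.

Fix ε > 0. We seek N > 0 such that t > N implies |(-8t - 7)/(7t + 6) + 8/7| < ε.
(-8t - 7)/(7t + 6) + 8/7 = (7(-8t - 7) − (-8)(7t + 6)) / (7(7t + 6)) = -1/(7(7t + 6)).
For t > 0 we have 7t + 6 > 7t, so |(-8t - 7)/(7t + 6) + 8/7| = 1/(7(7t + 6)) < 1/(7·7t) = (1/49)/t.
Thus |(-8t - 7)/(7t + 6) + 8/7| < ε whenever t > (1/49)/ε.
Take N = (1/49)/ε. If t > N then |(-8t - 7)/(7t + 6) + 8/7| < (1/49)/t < ε.

N = (1/49)/ε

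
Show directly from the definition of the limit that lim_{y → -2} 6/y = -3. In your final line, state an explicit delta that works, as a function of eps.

delta = min(1, (1/3)eps)

Let eps > 0. We seek delta > 0 such that 0 < |y + 2| < delta implies |6/y + 3| < eps.
|6/y + 3| = 6·|-2 − y|/(2·|y|) = 6|y + 2|/(2|y|).
Restrict delta ≤ 1. Then |y + 2| < 1 gives |y| > 1, so 2|y| > 2.
Then |6/y + 3| < 6|y + 2|/2, which is < eps when |y + 2| < (1/3)eps.
Take delta = min(1, (1/3)eps). Then 0 < |y + 2| < delta gives both |y + 2| < 1 and |y + 2| < (1/3)eps, so |6/y + 3| < eps.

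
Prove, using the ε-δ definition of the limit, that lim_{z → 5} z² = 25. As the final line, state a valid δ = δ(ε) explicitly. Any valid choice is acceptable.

δ = min(1, ε/11)

Fix ε > 0. We seek δ > 0 with 0 < |z − 5| < δ ⇒ |z² − 25| < ε.
Factor: z² − 25 = (z − 5)(z + 5), so |z² − 25| = |z − 5|·|z + 5|.
Impose δ ≤ 1 so that |z| < 6; then |z + 5| ≤ 11.
Hence |z² − 25| ≤ 11|z − 5|, which is < ε once |z − 5| < ε/11.
Take δ = min(1, ε/11). If 0 < |z − 5| < δ then both bounds hold and |z² − 25| ≤ 11|z − 5| < 11·(ε/11) = ε.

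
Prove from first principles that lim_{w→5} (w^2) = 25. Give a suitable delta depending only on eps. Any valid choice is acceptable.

Suppose eps > 0. We seek delta > 0 with 0 < |w − 5| < delta ⇒ |w^2 − 25| < eps.
Factor: w^2 − 25 = (w − 5)(w + 5), so |w^2 − 25| = |w − 5|·|w + 5|.
Restrict delta ≤ 1. Then |w − 5| < 1 gives |w| < 6, so by the triangle inequality |w + 5| ≤ 6 + 5 = 11.
Hence |w^2 − 25| ≤ 11|w − 5|, which is < eps once |w − 5| < eps/11.
Take delta = min(1, eps/11). If 0 < |w − 5| < delta then both bounds hold and |w^2 − 25| ≤ 11|w − 5| < 11·(eps/11) = eps.

delta = min(1, eps/11)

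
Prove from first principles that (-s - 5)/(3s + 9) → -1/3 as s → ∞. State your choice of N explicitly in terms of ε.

N = (2/3)/ε

Let ε > 0. We seek N > 0 such that s > N implies |(-s - 5)/(3s + 9) + 1/3| < ε.
(-s - 5)/(3s + 9) + 1/3 = (3(-s - 5) − (-1)(3s + 9)) / (3(3s + 9)) = -6/(3(3s + 9)).
For s > 0 we have 3s + 9 > 3s, so |(-s - 5)/(3s + 9) + 1/3| = 6/(3(3s + 9)) < 6/(3·3s) = (2/3)/s.
Thus |(-s - 5)/(3s + 9) + 1/3| < ε whenever s > (2/3)/ε.
Take N = (2/3)/ε. If s > N then |(-s - 5)/(3s + 9) + 1/3| < (2/3)/s < ε.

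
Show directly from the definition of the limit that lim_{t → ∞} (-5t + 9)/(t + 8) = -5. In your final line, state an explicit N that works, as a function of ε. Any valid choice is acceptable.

Suppose ε > 0. We seek N > 0 such that t > N implies |(-5t + 9)/(t + 8) + 5| < ε.
(-5t + 9)/(t + 8) + 5 = ((-5t + 9) − (-5)(t + 8)) / ((t + 8)) = 49/((t + 8)).
For t > 0 we have t + 8 > t, so |(-5t + 9)/(t + 8) + 5| = 49/((t + 8)) < 49/(t) = 49/t.
Thus |(-5t + 9)/(t + 8) + 5| < ε whenever t > 49/ε.
Take N = 49/ε. If t > N then |(-5t + 9)/(t + 8) + 5| < 49/t < ε.

N = 49/ε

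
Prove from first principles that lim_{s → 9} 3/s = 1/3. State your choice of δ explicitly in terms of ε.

δ = min(9/2, (27/2)ε)

Fix ε > 0. We seek δ > 0 such that 0 < |s − 9| < δ implies |3/s − (1/3)| < ε.
|3/s − (1/3)| = 3·|9 − s|/(9·|s|) = 3|s − 9|/(9|s|).
Restrict δ ≤ 9/2. Then |s − 9| < 9/2 gives |s| > 9/2, so 9|s| > 81/2.
Then |3/s − (1/3)| < 3|s − 9|/(81/2), which is < ε when |s − 9| < (27/2)ε.
Take δ = min(9/2, (27/2)ε). Then 0 < |s − 9| < δ gives both |s − 9| < 9/2 and |s − 9| < (27/2)ε, so |3/s − (1/3)| < ε.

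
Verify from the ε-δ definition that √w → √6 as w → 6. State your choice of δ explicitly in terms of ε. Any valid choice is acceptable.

δ = min(6, √6·ε)

Fix ε > 0. We want δ > 0 such that 0 < |w − 6| < δ implies |√w − √6| < ε.
Multiplying by the conjugate, |√w − √6| = |w − 6|/(√w + √6).
Restrict δ ≤ 6 so that |w − 6| < 6 forces w > 0, and then √w + √6 > √6.
Hence |√w − √6| < |w − 6|/√6, which is < ε once |w − 6| < √6·ε.
Take δ = min(6, √6·ε). If 0 < |w − 6| < δ then w > 0 and |√w − √6| < |w − 6|/√6 < ε.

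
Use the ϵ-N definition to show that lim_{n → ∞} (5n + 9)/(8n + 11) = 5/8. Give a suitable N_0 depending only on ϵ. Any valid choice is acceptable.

N_0 = (17/64)/ϵ

Let ϵ > 0 be given. For n ≥ 1, |(5n + 9)/(8n + 11) − (5/8)| = |17|/(8(8n + 11)) = 17/(8(8n + 11)).
Since 8n + 11 ≥ 8n for n ≥ 1, this is ≤ 17/(8·8n) = (17/64)/n.
So |(5n + 9)/(8n + 11) − (5/8)| < ϵ whenever n > (17/64)/ϵ.
Take N_0 = (17/64)/ϵ. If n > N_0 then |(5n + 9)/(8n + 11) − (5/8)| ≤ (17/64)/n < ϵ.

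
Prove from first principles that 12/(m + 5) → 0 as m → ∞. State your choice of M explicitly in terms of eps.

M = 12/eps

Let eps > 0. For m ≥ 1, |12/(m + 5) − 0| = 12/(m + 5) ≤ 12/m.
We need 12/m < eps, i.e. m > 12/eps.
Take M = 12/eps. If m > M then |12/(m + 5)| ≤ 12/m < eps.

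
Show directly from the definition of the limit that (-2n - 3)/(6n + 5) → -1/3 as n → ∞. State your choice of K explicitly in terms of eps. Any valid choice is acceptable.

Fix eps > 0. For n ≥ 1, |(-2n - 3)/(6n + 5) + 1/3| = |-8|/(6(6n + 5)) = 8/(6(6n + 5)).
Since 6n + 5 ≥ 6n for n ≥ 1, this is ≤ 8/(6·6n) = (2/9)/n.
So |(-2n - 3)/(6n + 5) + 1/3| < eps whenever n > (2/9)/eps.
Take K = (2/9)/eps. If n > K then |(-2n - 3)/(6n + 5) + 1/3| ≤ (2/9)/n < eps.

K = (2/9)/eps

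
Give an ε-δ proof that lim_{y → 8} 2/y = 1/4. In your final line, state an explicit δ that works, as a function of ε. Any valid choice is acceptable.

δ = min(4, 16ε)

Fix ε > 0. We seek δ > 0 such that 0 < |y − 8| < δ implies |2/y − (1/4)| < ε.
|2/y − (1/4)| = 2·|8 − y|/(8·|y|) = 2|y − 8|/(8|y|).
Require δ ≤ 4 so that |y| > 8 − 4 = 4, hence 8|y| > 32.
Then |2/y − (1/4)| < 2|y − 8|/32, which is < ε when |y − 8| < 16ε.
Take δ = min(4, 16ε). Then 0 < |y − 8| < δ gives both |y − 8| < 4 and |y − 8| < 16ε, so |2/y − (1/4)| < ε.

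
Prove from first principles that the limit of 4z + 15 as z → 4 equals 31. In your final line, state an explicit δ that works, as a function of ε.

Suppose ε > 0. We need δ > 0 so that 0 < |z − 4| < δ implies |(4z + 15) − 31| < ε.
Since (4z + 15) − 31 = 4(z − 4), we have |(4z + 15) − 31| = 4|z − 4|.
So 4|z − 4| < ε exactly when |z − 4| < ε/4.
Choosing δ = ε/4 gives |(4z + 15) − 31| = 4|z − 4| < ε whenever |z − 4| < δ.

δ = ε/4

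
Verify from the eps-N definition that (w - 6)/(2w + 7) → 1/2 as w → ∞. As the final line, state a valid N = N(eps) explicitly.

N = (19/4)/eps

Fix eps > 0. We seek N > 0 such that w > N implies |(w - 6)/(2w + 7) − (1/2)| < eps.
(w - 6)/(2w + 7) − (1/2) = (2(w - 6) − (2w + 7)) / (2(2w + 7)) = -19/(2(2w + 7)).
For w > 0 we have 2w + 7 > 2w, so |(w - 6)/(2w + 7) − (1/2)| = 19/(2(2w + 7)) < 19/(2·2w) = (19/4)/w.
Thus |(w - 6)/(2w + 7) − (1/2)| < eps whenever w > (19/4)/eps.
Take N = (19/4)/eps. If w > N then |(w - 6)/(2w + 7) − (1/2)| < (19/4)/w < eps.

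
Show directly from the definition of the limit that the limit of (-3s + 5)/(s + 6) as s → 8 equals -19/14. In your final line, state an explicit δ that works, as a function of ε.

Suppose ε > 0. We want δ > 0 with 0 < |s − 8| < δ ⇒ |(-3s + 5)/(s + 6) + 19/14| < ε.
Combining over a common denominator, (-3s + 5)/(s + 6) + 19/14 = [(-3s + 5)·14 − (-19)·(s + 6)] / [14·(s + 6)] = -23(s − 8) / (14(s + 6)).
So |(-3s + 5)/(s + 6) + 19/14| = 23|s − 8| / (14·|s + 6|).
Restrict δ ≤ 7. Then |s − 8| < 7 gives |s + 6| = |(s − 8) + 14| ≥ 14 − 7 = 7.
Hence |(-3s + 5)/(s + 6) + 19/14| < 23|s − 8|/(14·7) = (23/98)|s − 8|, which is < ε once |s − 8| < (98/23)ε.
Take δ = min(7, (98/23)ε). Then 0 < |s − 8| < δ forces both bounds, so |(-3s + 5)/(s + 6) + 19/14| < ε.

δ = min(7, (98/23)ε)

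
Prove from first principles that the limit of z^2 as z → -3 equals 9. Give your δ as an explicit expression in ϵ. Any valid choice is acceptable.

Fix ϵ > 0. We seek δ > 0 with 0 < |z + 3| < δ ⇒ |z^2 − 9| < ϵ.
Factor: z^2 − 9 = (z + 3)(z - 3), so |z^2 − 9| = |z + 3|·|z - 3|.
Restrict δ ≤ 1. Then |z + 3| < 1 gives |z| < 4, so by the triangle inequality |z - 3| ≤ 4 + 3 = 7.
Hence |z^2 − 9| ≤ 7|z + 3|, which is < ϵ once |z + 3| < ϵ/7.
Take δ = min(1, ϵ/7). If 0 < |z + 3| < δ then both bounds hold and |z^2 − 9| ≤ 7|z + 3| < 7·(ϵ/7) = ϵ.

δ = min(1, ϵ/7)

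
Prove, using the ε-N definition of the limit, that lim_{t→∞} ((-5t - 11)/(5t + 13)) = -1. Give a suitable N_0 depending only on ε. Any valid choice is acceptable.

Fix ε > 0. We seek N_0 > 0 such that t > N_0 implies |(-5t - 11)/(5t + 13) + 1| < ε.
(-5t - 11)/(5t + 13) + 1 = (5(-5t - 11) − (-5)(5t + 13)) / (5(5t + 13)) = 10/(5(5t + 13)).
For t > 0 we have 5t + 13 > 5t, so |(-5t - 11)/(5t + 13) + 1| = 10/(5(5t + 13)) < 10/(5·5t) = (2/5)/t.
Thus |(-5t - 11)/(5t + 13) + 1| < ε whenever t > (2/5)/ε.
Take N_0 = (2/5)/ε. If t > N_0 then |(-5t - 11)/(5t + 13) + 1| < (2/5)/t < ε.

N_0 = (2/5)/ε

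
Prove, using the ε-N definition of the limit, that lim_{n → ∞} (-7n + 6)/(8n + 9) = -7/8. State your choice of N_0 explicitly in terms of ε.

N_0 = (111/64)/ε

Let ε > 0. For n ≥ 1, |(-7n + 6)/(8n + 9) + 7/8| = |111|/(8(8n + 9)) = 111/(8(8n + 9)).
Since 8n + 9 ≥ 8n for n ≥ 1, this is ≤ 111/(8·8n) = (111/64)/n.
So |(-7n + 6)/(8n + 9) + 7/8| < ε whenever n > (111/64)/ε.
Take N_0 = (111/64)/ε. If n > N_0 then |(-7n + 6)/(8n + 9) + 7/8| ≤ (111/64)/n < ε.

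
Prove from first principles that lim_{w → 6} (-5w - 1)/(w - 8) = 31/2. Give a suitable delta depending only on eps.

Fix eps > 0. We want delta > 0 with 0 < |w − 6| < delta ⇒ |(-5w - 1)/(w - 8) − (31/2)| < eps.
Combining over a common denominator, (-5w - 1)/(w - 8) − (31/2) = [(-5w - 1)·(-2) − (-31)·(w - 8)] / [(-2)·(w - 8)] = 41(w − 6) / ((-2)(w - 8)).
So |(-5w - 1)/(w - 8) − (31/2)| = 41|w − 6| / (2·|w − 8|).
Restrict delta ≤ 1. Then |w − 6| < 1 gives |w − 8| = |(w − 6) + (-2)| ≥ 2 − 1 = 1.
Hence |(-5w - 1)/(w - 8) − (31/2)| < 41|w − 6|/(2·1) = (41/2)|w − 6|, which is < eps once |w − 6| < (2/41)eps.
Take delta = min(1, (2/41)eps). Then 0 < |w − 6| < delta forces both bounds, so |(-5w - 1)/(w - 8) − (31/2)| < eps.

delta = min(1, (2/41)eps)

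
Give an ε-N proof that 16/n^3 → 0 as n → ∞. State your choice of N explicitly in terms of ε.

Suppose ε > 0. For n ≥ 1, |16/n^3 − 0| = 16/n^3.
16/n^3 < ε ⇔ n^3 > 16/ε ⇔ n > (16/ε)^{1/3}.
Take N = (16/ε)^{1/3}. Then n > N implies 16/n^3 < ε.

N = (16/ε)^{1/3}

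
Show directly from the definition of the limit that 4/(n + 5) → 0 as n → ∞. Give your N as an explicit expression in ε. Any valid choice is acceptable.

Let ε > 0. For n ≥ 1, |4/(n + 5) − 0| = 4/(n + 5) ≤ 4/n.
We need 4/n < ε, i.e. n > 4/ε.
Take N = 4/ε. If n > N then |4/(n + 5)| ≤ 4/n < ε.

N = 4/ε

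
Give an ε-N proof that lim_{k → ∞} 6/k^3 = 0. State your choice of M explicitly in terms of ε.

M = (6/ε)^{1/3}

Let ε > 0 be given. For k ≥ 1, |6/k^3 − 0| = 6/k^3.
6/k^3 < ε ⇔ k^3 > 6/ε ⇔ k > (6/ε)^{1/3}.
Take M = (6/ε)^{1/3}. Then k > M implies 6/k^3 < ε.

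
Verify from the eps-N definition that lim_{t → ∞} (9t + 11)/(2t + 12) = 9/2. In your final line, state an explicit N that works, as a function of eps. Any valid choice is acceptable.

Fix eps > 0. We seek N > 0 such that t > N implies |(9t + 11)/(2t + 12) − (9/2)| < eps.
(9t + 11)/(2t + 12) − (9/2) = (2(9t + 11) − 9(2t + 12)) / (2(2t + 12)) = -86/(2(2t + 12)).
For t > 0 we have 2t + 12 > 2t, so |(9t + 11)/(2t + 12) − (9/2)| = 86/(2(2t + 12)) < 86/(2·2t) = (43/2)/t.
Thus |(9t + 11)/(2t + 12) − (9/2)| < eps whenever t > (43/2)/eps.
Take N = (43/2)/eps. If t > N then |(9t + 11)/(2t + 12) − (9/2)| < (43/2)/t < eps.

N = (43/2)/eps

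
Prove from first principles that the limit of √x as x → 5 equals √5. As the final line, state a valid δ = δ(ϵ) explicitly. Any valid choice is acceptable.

Let ϵ > 0. We want δ > 0 such that 0 < |x − 5| < δ implies |√x − √5| < ϵ.
Multiplying by the conjugate, |√x − √5| = |x − 5|/(√x + √5).
Restrict δ ≤ 5 so that |x − 5| < 5 forces x > 0, and then √x + √5 > √5.
Hence |√x − √5| < |x − 5|/√5, which is < ϵ once |x − 5| < √5·ϵ.
Take δ = min(5, √5·ϵ). If 0 < |x − 5| < δ then x > 0 and |√x − √5| < |x − 5|/√5 < ϵ.

δ = min(5, √5·ϵ)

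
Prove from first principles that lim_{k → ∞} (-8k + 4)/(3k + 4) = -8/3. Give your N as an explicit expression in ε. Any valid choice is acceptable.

N = (44/9)/ε

Let ε > 0. For k ≥ 1, |(-8k + 4)/(3k + 4) + 8/3| = |44|/(3(3k + 4)) = 44/(3(3k + 4)).
Since 3k + 4 ≥ 3k for k ≥ 1, this is ≤ 44/(3·3k) = (44/9)/k.
So |(-8k + 4)/(3k + 4) + 8/3| < ε whenever k > (44/9)/ε.
Take N = (44/9)/ε. If k > N then |(-8k + 4)/(3k + 4) + 8/3| ≤ (44/9)/k < ε.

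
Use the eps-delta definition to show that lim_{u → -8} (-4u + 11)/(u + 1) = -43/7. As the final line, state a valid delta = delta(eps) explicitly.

delta = min(7/2, (49/30)eps)

Let eps > 0 be given. We want delta > 0 with 0 < |u + 8| < delta ⇒ |(-4u + 11)/(u + 1) + 43/7| < eps.
Combining over a common denominator, (-4u + 11)/(u + 1) + 43/7 = [(-4u + 11)·(-7) − 43·(u + 1)] / [(-7)·(u + 1)] = -15(u + 8) / ((-7)(u + 1)).
So |(-4u + 11)/(u + 1) + 43/7| = 15|u + 8| / (7·|u + 1|).
Restrict delta ≤ 7/2. Then |u + 8| < 7/2 gives |u + 1| = |(u + 8) + (-7)| ≥ 7 − 7/2 = 7/2.
Hence |(-4u + 11)/(u + 1) + 43/7| < 15|u + 8|/(7·(7/2)) = (30/49)|u + 8|, which is < eps once |u + 8| < (49/30)eps.
Take delta = min(7/2, (49/30)eps). Then 0 < |u + 8| < delta forces both bounds, so |(-4u + 11)/(u + 1) + 43/7| < eps.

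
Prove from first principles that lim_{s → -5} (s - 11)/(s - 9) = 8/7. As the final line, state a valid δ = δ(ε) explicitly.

δ = min(7, 49ε)

Let ε > 0. We want δ > 0 with 0 < |s + 5| < δ ⇒ |(s - 11)/(s - 9) − (8/7)| < ε.
Combining over a common denominator, (s - 11)/(s - 9) − (8/7) = [(s - 11)·(-14) − (-16)·(s - 9)] / [(-14)·(s - 9)] = 2(s + 5) / ((-14)(s - 9)).
So |(s - 11)/(s - 9) − (8/7)| = 2|s + 5| / (14·|s − 9|).
Require δ ≤ 7, so |s − 9| ≥ |-14| − |s + 5| > 14 − 7 = 7.
Hence |(s - 11)/(s - 9) − (8/7)| < 2|s + 5|/(14·7) = (1/49)|s + 5|, which is < ε once |s + 5| < 49ε.
Take δ = min(7, 49ε). Then 0 < |s + 5| < δ forces both bounds, so |(s - 11)/(s - 9) − (8/7)| < ε.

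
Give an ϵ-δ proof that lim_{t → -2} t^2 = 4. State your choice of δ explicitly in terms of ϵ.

Let ϵ > 0 be given. We seek δ > 0 with 0 < |t + 2| < δ ⇒ |t^2 − 4| < ϵ.
Factor: t^2 − 4 = (t + 2)(t - 2), so |t^2 − 4| = |t + 2|·|t - 2|.
Impose δ ≤ 2 so that |t| < 4; then |t - 2| ≤ 6.
Hence |t^2 − 4| ≤ 6|t + 2|, which is < ϵ once |t + 2| < ϵ/6.
Take δ = min(2, ϵ/6). If 0 < |t + 2| < δ then both bounds hold and |t^2 − 4| ≤ 6|t + 2| < 6·(ϵ/6) = ϵ.

δ = min(2, ϵ/6)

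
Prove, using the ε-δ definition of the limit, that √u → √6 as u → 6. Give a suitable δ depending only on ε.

Suppose ε > 0. We want δ > 0 such that 0 < |u − 6| < δ implies |√u − √6| < ε.
Rationalise: √u − √6 = (u − 6)/(√u + √6), so |√u − √6| = |u − 6|/(√u + √6).
Restrict δ ≤ 6 so that |u − 6| < 6 forces u > 0, and then √u + √6 > √6.
Hence |√u − √6| < |u − 6|/√6, which is < ε once |u − 6| < √6·ε.
Take δ = min(6, √6·ε). If 0 < |u − 6| < δ then u > 0 and |√u − √6| < |u − 6|/√6 < ε.

δ = min(6, √6·ε)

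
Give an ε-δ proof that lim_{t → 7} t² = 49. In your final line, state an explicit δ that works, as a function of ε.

Suppose ε > 0. We seek δ > 0 with 0 < |t − 7| < δ ⇒ |t² − 49| < ε.
Factor: t² − 49 = (t − 7)(t + 7), so |t² − 49| = |t − 7|·|t + 7|.
Impose δ ≤ 1 so that |t| < 8; then |t + 7| ≤ 15.
Hence |t² − 49| ≤ 15|t − 7|, which is < ε once |t − 7| < ε/15.
Take δ = min(1, ε/15). If 0 < |t − 7| < δ then both bounds hold and |t² − 49| ≤ 15|t − 7| < 15·(ε/15) = ε.

δ = min(1, ε/15)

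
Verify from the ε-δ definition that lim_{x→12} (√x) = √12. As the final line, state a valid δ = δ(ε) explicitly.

δ = min(12, √12·ε)

Suppose ε > 0. We want δ > 0 such that 0 < |x − 12| < δ implies |√x − √12| < ε.
Multiplying by the conjugate, |√x − √12| = |x − 12|/(√x + √12).
Restrict δ ≤ 12 so that |x − 12| < 12 forces x > 0, and then √x + √12 > √12.
Hence |√x − √12| < |x − 12|/√12, which is < ε once |x − 12| < √12·ε.
Take δ = min(12, √12·ε). If 0 < |x − 12| < δ then x > 0 and |√x − √12| < |x − 12|/√12 < ε.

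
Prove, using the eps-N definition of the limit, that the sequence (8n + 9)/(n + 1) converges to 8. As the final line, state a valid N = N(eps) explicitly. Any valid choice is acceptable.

N = 1/eps

Let eps > 0. For n ≥ 1, |(8n + 9)/(n + 1) − 8| = |1|/((n + 1)) = 1/((n + 1)).
Since n + 1 ≥ n for n ≥ 1, this is ≤ 1/(n) = 1/n.
So |(8n + 9)/(n + 1) − 8| < eps whenever n > 1/eps.
Take N = 1/eps. If n > N then |(8n + 9)/(n + 1) − 8| ≤ 1/n < eps.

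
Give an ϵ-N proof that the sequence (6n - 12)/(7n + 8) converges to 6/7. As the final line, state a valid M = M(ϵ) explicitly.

M = (132/49)/ϵ

Fix ϵ > 0. For n ≥ 1, |(6n - 12)/(7n + 8) − (6/7)| = |-132|/(7(7n + 8)) = 132/(7(7n + 8)).
Since 7n + 8 ≥ 7n for n ≥ 1, this is ≤ 132/(7·7n) = (132/49)/n.
So |(6n - 12)/(7n + 8) − (6/7)| < ϵ whenever n > (132/49)/ϵ.
Take M = (132/49)/ϵ. If n > M then |(6n - 12)/(7n + 8) − (6/7)| ≤ (132/49)/n < ϵ.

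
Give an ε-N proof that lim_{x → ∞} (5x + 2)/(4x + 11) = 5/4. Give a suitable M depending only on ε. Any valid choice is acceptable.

M = (47/16)/ε

Let ε > 0. We seek M > 0 such that x > M implies |(5x + 2)/(4x + 11) − (5/4)| < ε.
(5x + 2)/(4x + 11) − (5/4) = (4(5x + 2) − 5(4x + 11)) / (4(4x + 11)) = -47/(4(4x + 11)).
For x > 0 we have 4x + 11 > 4x, so |(5x + 2)/(4x + 11) − (5/4)| = 47/(4(4x + 11)) < 47/(4·4x) = (47/16)/x.
Thus |(5x + 2)/(4x + 11) − (5/4)| < ε whenever x > (47/16)/ε.
Take M = (47/16)/ε. If x > M then |(5x + 2)/(4x + 11) − (5/4)| < (47/16)/x < ε.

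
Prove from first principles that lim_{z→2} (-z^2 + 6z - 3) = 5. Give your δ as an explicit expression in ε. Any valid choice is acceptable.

Fix ε > 0. We want δ > 0 such that 0 < |z − 2| < δ implies |(-z^2 + 6z - 3) − 5| < ε.
(-z^2 + 6z - 3) − 5 = -z^2 + 6z - 8 = (z − 2)(-z + 4).
So |(-z^2 + 6z - 3) − 5| = |z − 2|·|-z + 4|.
Require δ ≤ 2. Then |z − 2| < 2 gives |z| < 4, and by the triangle inequality |-z + 4| ≤ 4 + 4 = 8.
Hence |(-z^2 + 6z - 3) − 5| ≤ 8|z − 2| < ε provided |z − 2| < ε/8.
Take δ = min(2, ε/8). Then 0 < |z − 2| < δ gives both |z − 2| < 2 and |z − 2| < ε/8, so |(-z^2 + 6z - 3) − 5| < ε.

δ = min(2, ε/8)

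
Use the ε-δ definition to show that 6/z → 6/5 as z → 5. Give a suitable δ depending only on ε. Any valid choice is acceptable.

Fix ε > 0. We seek δ > 0 such that 0 < |z − 5| < δ implies |6/z − (6/5)| < ε.
|6/z − (6/5)| = 6·|5 − z|/(5·|z|) = 6|z − 5|/(5|z|).
Require δ ≤ 5/2 so that |z| > 5 − 5/2 = 5/2, hence 5|z| > 25/2.
Then |6/z − (6/5)| < 6|z − 5|/(25/2), which is < ε when |z − 5| < (25/12)ε.
Take δ = min(5/2, (25/12)ε). Then 0 < |z − 5| < δ gives both |z − 5| < 5/2 and |z − 5| < (25/12)ε, so |6/z − (6/5)| < ε.

δ = min(5/2, (25/12)ε)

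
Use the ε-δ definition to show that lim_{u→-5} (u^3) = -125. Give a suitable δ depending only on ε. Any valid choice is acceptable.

δ = min(2, ε/109)

Let ε > 0. We seek δ > 0 with 0 < |u + 5| < δ ⇒ |u^3 + 125| < ε.
Factor: u^3 + 125 = (u + 5)(u^2 - 5u + 25), so |u^3 + 125| = |u + 5|·|u^2 - 5u + 25|.
Restrict δ ≤ 2. Then |u + 5| < 2 gives |u| < 7, so by the triangle inequality |u^2 - 5u + 25| ≤ 7^2 + 5·7 + 25 = 109.
Hence |u^3 + 125| ≤ 109|u + 5|, which is < ε once |u + 5| < ε/109.
Take δ = min(2, ε/109). If 0 < |u + 5| < δ then both bounds hold and |u^3 + 125| ≤ 109|u + 5| < 109·(ε/109) = ε.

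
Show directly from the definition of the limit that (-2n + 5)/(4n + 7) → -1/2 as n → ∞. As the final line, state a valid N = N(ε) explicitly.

N = (17/8)/ε

Suppose ε > 0. For n ≥ 1, |(-2n + 5)/(4n + 7) + 1/2| = |34|/(4(4n + 7)) = 34/(4(4n + 7)).
Since 4n + 7 ≥ 4n for n ≥ 1, this is ≤ 34/(4·4n) = (17/8)/n.
So |(-2n + 5)/(4n + 7) + 1/2| < ε whenever n > (17/8)/ε.
Take N = (17/8)/ε. If n > N then |(-2n + 5)/(4n + 7) + 1/2| ≤ (17/8)/n < ε.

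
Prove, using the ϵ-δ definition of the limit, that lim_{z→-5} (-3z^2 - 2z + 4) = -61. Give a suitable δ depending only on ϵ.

Fix ϵ > 0. We want δ > 0 such that 0 < |z + 5| < δ implies |(-3z^2 - 2z + 4) + 61| < ϵ.
(-3z^2 - 2z + 4) + 61 = -3z^2 - 2z + 65 = (z + 5)(-3z + 13).
So |(-3z^2 - 2z + 4) + 61| = |z + 5|·|-3z + 13|.
Assume first that |z + 5| < 1, so |z| < 6. Then |-3z + 13| ≤ 3·6 + 13 = 31.
Hence |(-3z^2 - 2z + 4) + 61| ≤ 31|z + 5| < ϵ provided |z + 5| < ϵ/31.
Take δ = min(1, ϵ/31). Then 0 < |z + 5| < δ gives both |z + 5| < 1 and |z + 5| < ϵ/31, so |(-3z^2 - 2z + 4) + 61| < ϵ.

δ = min(1, ϵ/31)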